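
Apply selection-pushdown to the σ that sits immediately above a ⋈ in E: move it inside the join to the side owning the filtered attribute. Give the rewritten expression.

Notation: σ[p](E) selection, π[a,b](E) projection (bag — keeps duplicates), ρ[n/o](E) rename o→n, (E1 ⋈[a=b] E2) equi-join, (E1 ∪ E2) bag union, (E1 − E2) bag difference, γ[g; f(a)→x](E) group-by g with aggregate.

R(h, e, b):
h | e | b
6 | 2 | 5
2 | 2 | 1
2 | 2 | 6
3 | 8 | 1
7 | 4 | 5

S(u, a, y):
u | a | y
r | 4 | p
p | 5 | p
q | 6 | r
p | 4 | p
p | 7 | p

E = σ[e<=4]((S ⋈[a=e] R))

σ filters on e, owned by the right side.
E' = (S ⋈[a=e] σ[e<=4](R))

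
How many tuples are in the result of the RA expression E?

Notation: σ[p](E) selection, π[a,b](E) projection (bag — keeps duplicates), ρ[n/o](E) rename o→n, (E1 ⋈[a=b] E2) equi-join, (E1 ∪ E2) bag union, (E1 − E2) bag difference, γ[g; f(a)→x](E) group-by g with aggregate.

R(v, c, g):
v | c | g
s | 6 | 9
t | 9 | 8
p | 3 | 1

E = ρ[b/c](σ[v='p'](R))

Subexpression sizes:
  R → 3
  σ[v='p'](R) → 1
  ρ[b/c](σ[v='p'](R)) → 1

|E| = 1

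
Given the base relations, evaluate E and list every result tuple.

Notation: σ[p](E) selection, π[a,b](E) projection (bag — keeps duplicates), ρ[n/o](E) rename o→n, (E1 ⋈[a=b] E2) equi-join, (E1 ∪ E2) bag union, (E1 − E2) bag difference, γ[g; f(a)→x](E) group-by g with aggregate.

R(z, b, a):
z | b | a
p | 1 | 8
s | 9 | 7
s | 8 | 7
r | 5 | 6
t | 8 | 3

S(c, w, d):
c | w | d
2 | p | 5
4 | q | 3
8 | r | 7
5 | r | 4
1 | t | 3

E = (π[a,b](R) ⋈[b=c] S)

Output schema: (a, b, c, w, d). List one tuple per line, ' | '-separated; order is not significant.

Subexpression sizes:
  R → 5
  π[a,b](R) → 5
  S → 5
  (π[a,b](R) ⋈[b=c] S) → 4

== RESULT ==
a | b | c | w | d
3 | 8 | 8 | r | 7
6 | 5 | 5 | r | 4
7 | 8 | 8 | r | 7
8 | 1 | 1 | t | 3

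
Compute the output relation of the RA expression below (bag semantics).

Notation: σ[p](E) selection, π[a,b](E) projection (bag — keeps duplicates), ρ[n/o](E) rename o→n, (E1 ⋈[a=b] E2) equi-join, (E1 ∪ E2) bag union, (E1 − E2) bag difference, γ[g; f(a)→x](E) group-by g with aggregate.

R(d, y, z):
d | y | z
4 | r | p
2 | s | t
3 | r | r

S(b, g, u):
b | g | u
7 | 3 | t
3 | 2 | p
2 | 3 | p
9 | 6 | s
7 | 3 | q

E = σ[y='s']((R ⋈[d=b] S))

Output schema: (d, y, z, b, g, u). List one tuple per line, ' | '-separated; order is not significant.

Per-node cardinality:
  R → 3
  S → 5
  (R ⋈[d=b] S) → 2
  σ[y='s']((R ⋈[d=b] S)) → 1

== RESULT ==
d | y | z | b | g | u
2 | s | t | 2 | 3 | p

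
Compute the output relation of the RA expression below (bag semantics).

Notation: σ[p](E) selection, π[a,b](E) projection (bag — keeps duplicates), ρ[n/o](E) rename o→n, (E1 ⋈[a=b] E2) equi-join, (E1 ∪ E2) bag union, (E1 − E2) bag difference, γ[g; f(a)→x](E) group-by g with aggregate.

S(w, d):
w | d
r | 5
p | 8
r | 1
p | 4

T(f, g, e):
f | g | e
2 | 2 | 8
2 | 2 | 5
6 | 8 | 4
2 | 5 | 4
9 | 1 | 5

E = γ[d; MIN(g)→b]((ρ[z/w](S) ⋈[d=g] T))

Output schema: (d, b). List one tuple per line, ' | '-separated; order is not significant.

Per-node cardinality:
  S → 4
  ρ[z/w](S) → 4
  T → 5
  (ρ[z/w](S) ⋈[d=g] T) → 3
  γ[d; MIN(g)→b]((ρ[z/w](S) ⋈[d=g] T)) → 3

== RESULT ==
d | b
1 | 1
5 | 5
8 | 8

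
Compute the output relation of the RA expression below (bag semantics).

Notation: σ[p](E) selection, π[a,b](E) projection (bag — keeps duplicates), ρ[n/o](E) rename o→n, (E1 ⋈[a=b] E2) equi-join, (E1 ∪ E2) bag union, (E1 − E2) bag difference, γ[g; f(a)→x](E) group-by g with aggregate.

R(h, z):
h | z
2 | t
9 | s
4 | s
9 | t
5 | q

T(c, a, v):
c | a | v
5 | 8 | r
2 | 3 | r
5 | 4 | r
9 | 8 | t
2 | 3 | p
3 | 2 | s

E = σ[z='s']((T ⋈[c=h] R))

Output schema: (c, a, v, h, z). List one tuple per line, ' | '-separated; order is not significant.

Stepwise |·|:
  T → 6
  R → 5
  (T ⋈[c=h] R) → 6
  σ[z='s']((T ⋈[c=h] R)) → 1

== RESULT ==
c | a | v | h | z
9 | 8 | t | 9 | s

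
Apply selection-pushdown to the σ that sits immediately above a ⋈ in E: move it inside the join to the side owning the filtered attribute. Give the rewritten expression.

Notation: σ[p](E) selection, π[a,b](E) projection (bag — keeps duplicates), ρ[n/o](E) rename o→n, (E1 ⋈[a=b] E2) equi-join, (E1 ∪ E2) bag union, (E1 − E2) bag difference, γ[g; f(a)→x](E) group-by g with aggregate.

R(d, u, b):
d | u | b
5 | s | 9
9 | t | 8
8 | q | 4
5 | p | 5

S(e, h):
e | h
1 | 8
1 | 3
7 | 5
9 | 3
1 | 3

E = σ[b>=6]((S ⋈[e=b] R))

σ filters on b, owned by the right side.
E' = (S ⋈[e=b] σ[b>=6](R))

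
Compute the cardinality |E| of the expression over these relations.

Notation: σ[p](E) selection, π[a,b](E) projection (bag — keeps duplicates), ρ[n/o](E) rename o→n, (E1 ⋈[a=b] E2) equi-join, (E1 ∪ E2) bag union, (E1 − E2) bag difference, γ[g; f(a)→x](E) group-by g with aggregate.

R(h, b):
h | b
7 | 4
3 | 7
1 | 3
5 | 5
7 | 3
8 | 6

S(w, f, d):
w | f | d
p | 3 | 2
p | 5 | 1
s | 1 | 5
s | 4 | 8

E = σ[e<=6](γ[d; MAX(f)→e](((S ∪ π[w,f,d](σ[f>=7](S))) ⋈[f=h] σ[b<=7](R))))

Stepwise |·|:
  S → 4
  S → 4
  σ[f>=7](S) → 0
  π[w,f,d](σ[f>=7](S)) → 0
  (S ∪ π[w,f,d](σ[f>=7](S))) → 4
  R → 6
  σ[b<=7](R) → 6
  ((S ∪ π[w,f,d](σ[f>=7](S))) ⋈[f=h] σ[b<=7](R)) → 3
  γ[d; MAX(f)→e](((S ∪ π[w,f,d](σ[f>=7](S))) ⋈[f=h] σ[b<=7](R))) → 3
  σ[e<=6](γ[d; MAX(f)→e](((S ∪ π[w,f,d](σ[f>=7](S))) ⋈[f=h] σ[b<=7](R)))) → 3

|E| = 3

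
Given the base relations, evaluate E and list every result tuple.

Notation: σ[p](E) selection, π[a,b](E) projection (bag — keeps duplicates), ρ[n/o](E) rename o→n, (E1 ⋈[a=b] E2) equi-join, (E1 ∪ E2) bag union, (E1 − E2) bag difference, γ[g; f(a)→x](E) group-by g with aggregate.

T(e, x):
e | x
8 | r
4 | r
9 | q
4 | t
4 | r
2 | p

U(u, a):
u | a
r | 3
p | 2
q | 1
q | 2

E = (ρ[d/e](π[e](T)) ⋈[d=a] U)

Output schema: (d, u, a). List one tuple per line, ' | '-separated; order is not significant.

Per-node cardinality:
  T → 6
  π[e](T) → 6
  ρ[d/e](π[e](T)) → 6
  U → 4
  (ρ[d/e](π[e](T)) ⋈[d=a] U) → 2

== RESULT ==
d | u | a
2 | p | 2
2 | q | 2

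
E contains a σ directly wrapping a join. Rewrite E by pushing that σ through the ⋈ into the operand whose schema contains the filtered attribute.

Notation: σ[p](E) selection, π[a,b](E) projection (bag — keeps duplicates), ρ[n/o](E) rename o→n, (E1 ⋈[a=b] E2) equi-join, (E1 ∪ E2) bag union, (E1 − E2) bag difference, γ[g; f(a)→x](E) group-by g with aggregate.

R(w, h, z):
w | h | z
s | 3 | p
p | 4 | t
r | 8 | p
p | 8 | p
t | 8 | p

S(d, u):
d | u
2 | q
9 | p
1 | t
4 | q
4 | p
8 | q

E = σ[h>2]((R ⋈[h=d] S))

σ filters on h, owned by the left side.
E' = (σ[h>2](R) ⋈[h=d] S)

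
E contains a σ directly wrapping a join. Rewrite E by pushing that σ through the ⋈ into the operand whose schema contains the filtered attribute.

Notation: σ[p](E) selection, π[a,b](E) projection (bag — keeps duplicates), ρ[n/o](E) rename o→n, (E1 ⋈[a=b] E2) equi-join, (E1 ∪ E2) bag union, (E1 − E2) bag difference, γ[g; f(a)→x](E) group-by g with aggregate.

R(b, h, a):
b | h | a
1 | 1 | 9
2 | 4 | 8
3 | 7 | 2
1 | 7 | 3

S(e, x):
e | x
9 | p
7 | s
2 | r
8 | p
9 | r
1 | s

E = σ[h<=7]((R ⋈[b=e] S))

σ filters on h, owned by the left side.
E' = (σ[h<=7](R) ⋈[b=e] S)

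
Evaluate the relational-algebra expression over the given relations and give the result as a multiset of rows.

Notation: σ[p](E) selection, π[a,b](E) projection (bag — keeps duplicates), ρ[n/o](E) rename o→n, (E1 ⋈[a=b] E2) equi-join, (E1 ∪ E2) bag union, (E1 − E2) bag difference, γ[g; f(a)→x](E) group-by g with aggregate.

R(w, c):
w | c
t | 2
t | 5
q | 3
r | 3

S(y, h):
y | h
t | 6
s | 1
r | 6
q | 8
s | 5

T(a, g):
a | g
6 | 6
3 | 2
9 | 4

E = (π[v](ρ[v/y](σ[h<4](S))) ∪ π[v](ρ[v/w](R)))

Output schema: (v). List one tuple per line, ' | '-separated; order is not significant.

Stepwise |·|:
  S → 5
  σ[h<4](S) → 1
  ρ[v/y](σ[h<4](S)) → 1
  π[v](ρ[v/y](σ[h<4](S))) → 1
  R → 4
  ρ[v/w](R) → 4
  π[v](ρ[v/w](R)) → 4
  (π[v](ρ[v/y](σ[h<4](S))) ∪ π[v](ρ[v/w](R))) → 5

== RESULT ==
v
q
r
s
t
t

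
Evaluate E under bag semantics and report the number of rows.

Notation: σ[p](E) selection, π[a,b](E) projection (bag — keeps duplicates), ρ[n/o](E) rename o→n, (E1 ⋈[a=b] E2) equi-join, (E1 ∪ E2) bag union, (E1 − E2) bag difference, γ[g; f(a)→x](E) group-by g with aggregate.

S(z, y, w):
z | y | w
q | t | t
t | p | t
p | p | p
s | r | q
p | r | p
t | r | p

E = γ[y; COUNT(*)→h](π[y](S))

Stepwise |·|:
  S → 6
  π[y](S) → 6
  γ[y; COUNT(*)→h](π[y](S)) → 3

|E| = 3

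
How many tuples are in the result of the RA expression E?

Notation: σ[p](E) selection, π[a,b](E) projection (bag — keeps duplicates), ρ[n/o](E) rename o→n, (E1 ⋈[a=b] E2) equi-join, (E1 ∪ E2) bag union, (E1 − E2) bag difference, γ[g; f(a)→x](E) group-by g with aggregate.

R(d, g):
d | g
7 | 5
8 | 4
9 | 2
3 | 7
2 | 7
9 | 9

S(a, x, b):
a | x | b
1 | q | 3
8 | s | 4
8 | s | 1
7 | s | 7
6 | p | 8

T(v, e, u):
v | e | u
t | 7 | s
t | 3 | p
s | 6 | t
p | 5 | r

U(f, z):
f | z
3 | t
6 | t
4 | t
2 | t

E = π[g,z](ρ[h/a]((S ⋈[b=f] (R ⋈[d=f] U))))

Subexpression sizes:
  S → 5
  R → 6
  U → 4
  (R ⋈[d=f] U) → 2
  (S ⋈[b=f] (R ⋈[d=f] U)) → 1
  ρ[h/a]((S ⋈[b=f] (R ⋈[d=f] U))) → 1
  π[g,z](ρ[h/a]((S ⋈[b=f] (R ⋈[d=f] U)))) → 1

|E| = 1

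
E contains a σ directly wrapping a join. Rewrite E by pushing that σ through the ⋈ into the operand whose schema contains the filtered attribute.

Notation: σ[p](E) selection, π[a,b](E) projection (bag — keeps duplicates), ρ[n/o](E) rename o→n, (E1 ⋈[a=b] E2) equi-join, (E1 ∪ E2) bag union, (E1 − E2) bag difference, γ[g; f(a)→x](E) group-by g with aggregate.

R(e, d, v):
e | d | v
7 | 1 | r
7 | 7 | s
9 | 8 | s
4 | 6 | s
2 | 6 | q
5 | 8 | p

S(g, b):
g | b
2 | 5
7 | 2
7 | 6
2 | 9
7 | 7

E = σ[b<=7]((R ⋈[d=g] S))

σ filters on b, owned by the right side.
E' = (R ⋈[d=g] σ[b<=7](S))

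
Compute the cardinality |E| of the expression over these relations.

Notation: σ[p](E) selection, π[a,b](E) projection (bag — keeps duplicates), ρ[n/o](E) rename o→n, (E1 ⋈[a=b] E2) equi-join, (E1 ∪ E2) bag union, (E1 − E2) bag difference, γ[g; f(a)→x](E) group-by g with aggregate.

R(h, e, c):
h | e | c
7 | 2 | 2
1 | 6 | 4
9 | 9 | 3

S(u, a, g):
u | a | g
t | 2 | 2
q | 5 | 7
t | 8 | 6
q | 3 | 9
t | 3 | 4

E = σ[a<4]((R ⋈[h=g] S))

Per-node cardinality:
  R → 3
  S → 5
  (R ⋈[h=g] S) → 2
  σ[a<4]((R ⋈[h=g] S)) → 1

|E| = 1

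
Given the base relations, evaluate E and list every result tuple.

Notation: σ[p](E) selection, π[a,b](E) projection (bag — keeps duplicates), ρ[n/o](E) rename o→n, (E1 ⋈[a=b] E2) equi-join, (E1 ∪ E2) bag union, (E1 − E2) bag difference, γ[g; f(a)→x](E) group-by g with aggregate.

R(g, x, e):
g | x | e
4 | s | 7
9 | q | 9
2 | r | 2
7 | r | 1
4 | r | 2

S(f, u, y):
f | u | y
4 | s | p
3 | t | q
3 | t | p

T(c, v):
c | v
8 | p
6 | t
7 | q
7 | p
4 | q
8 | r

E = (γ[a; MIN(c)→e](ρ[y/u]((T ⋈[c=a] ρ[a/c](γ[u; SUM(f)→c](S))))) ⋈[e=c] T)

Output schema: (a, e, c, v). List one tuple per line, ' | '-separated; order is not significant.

Row counts bottom-up:
  T → 6
  S → 3
  γ[u; SUM(f)→c](S) → 2
  ρ[a/c](γ[u; SUM(f)→c](S)) → 2
  (T ⋈[c=a] ρ[a/c](γ[u; SUM(f)→c](S))) → 2
  ρ[y/u]((T ⋈[c=a] ρ[a/c](γ[u; SUM(f)→c](S)))) → 2
  γ[a; MIN(c)→e](ρ[y/u]((T ⋈[c=a] ρ[a/c](γ[u; SUM(f)→c](S))))) → 2
  T → 6
  (γ[a; MIN(c)→e](ρ[y/u]((T ⋈[c=a] ρ[a/c](γ[u; SUM(f)→c](S))))) ⋈[e=c] T) → 2

== RESULT ==
a | e | c | v
4 | 4 | 4 | q
6 | 6 | 6 | t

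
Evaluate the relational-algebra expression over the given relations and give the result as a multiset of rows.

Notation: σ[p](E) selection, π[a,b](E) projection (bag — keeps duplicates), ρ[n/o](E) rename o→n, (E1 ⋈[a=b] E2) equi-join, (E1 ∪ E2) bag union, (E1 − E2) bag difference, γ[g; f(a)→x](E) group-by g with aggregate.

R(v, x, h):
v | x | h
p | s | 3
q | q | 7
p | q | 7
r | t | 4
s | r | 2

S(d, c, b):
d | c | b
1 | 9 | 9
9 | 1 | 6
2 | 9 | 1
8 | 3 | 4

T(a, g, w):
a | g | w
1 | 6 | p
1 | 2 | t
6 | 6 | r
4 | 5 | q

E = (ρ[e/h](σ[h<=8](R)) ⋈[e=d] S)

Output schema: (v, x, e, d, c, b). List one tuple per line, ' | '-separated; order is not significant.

Per-node cardinality:
  R → 5
  σ[h<=8](R) → 5
  ρ[e/h](σ[h<=8](R)) → 5
  S → 4
  (ρ[e/h](σ[h<=8](R)) ⋈[e=d] S) → 1

== RESULT ==
v | x | e | d | c | b
s | r | 2 | 2 | 9 | 1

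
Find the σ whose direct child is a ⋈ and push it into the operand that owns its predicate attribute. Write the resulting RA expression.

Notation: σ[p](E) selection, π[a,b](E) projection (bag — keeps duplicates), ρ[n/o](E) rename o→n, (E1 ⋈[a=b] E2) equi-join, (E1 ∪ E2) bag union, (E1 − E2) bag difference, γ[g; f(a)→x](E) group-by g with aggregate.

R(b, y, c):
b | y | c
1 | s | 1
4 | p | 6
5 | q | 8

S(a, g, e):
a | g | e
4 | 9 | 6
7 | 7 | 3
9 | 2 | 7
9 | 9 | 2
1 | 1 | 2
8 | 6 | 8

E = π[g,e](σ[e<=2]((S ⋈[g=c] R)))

σ filters on e, owned by the left side.
E' = π[g,e]((σ[e<=2](S) ⋈[g=c] R))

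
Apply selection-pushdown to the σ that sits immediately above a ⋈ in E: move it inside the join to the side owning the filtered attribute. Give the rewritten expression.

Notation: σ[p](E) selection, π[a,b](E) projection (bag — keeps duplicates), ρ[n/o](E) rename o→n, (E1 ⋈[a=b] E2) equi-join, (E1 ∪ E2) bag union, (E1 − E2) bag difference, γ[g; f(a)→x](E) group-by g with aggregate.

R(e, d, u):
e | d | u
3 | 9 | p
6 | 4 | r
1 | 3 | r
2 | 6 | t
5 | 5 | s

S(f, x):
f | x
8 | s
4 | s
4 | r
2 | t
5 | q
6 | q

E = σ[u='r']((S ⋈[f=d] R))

σ filters on u, owned by the right side.
E' = (S ⋈[f=d] σ[u='r'](R))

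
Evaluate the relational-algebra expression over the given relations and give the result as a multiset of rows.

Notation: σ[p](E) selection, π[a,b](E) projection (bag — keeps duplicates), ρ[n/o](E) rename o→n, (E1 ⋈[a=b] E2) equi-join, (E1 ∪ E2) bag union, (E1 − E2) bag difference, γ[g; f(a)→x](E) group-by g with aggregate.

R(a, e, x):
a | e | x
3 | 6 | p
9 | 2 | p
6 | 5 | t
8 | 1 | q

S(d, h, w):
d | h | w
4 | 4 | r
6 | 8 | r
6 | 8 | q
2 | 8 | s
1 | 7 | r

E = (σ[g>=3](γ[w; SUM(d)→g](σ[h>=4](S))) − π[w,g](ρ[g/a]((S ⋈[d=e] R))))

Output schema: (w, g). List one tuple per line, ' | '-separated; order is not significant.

Row counts bottom-up:
  S → 5
  σ[h>=4](S) → 5
  γ[w; SUM(d)→g](σ[h>=4](S)) → 3
  σ[g>=3](γ[w; SUM(d)→g](σ[h>=4](S))) → 2
  S → 5
  R → 4
  (S ⋈[d=e] R) → 4
  ρ[g/a]((S ⋈[d=e] R)) → 4
  π[w,g](ρ[g/a]((S ⋈[d=e] R))) → 4
  (σ[g>=3](γ[w; SUM(d)→g](σ[h>=4](S))) − π[w,g](ρ[g/a]((S ⋈[d=e] R)))) → 2

== RESULT ==
w | g
q | 6
r | 11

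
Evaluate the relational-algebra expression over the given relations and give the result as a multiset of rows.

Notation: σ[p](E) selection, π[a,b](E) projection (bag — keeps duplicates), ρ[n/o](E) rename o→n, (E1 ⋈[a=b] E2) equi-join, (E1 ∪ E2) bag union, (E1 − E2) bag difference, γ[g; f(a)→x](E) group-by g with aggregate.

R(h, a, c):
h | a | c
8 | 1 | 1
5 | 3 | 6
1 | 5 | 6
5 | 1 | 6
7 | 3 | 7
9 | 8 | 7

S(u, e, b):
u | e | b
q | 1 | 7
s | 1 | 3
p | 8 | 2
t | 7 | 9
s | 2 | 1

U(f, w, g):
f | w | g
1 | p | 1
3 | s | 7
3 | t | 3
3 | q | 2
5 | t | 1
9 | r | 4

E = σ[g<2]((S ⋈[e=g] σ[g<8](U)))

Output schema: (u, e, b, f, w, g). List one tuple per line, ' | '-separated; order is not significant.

Stepwise |·|:
  S → 5
  U → 6
  σ[g<8](U) → 6
  (S ⋈[e=g] σ[g<8](U)) → 6
  σ[g<2]((S ⋈[e=g] σ[g<8](U))) → 4

== RESULT ==
u | e | b | f | w | g
q | 1 | 7 | 1 | p | 1
q | 1 | 7 | 5 | t | 1
s | 1 | 3 | 1 | p | 1
s | 1 | 3 | 5 | t | 1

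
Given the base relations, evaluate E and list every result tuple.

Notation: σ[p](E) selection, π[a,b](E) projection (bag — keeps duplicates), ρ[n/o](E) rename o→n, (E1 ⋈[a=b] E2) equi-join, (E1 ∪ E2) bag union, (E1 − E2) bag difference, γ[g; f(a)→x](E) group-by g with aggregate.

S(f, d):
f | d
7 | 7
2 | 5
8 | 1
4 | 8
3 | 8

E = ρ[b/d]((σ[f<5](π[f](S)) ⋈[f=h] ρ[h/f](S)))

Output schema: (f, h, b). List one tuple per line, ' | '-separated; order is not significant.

Subexpression sizes:
  S → 5
  π[f](S) → 5
  σ[f<5](π[f](S)) → 3
  S → 5
  ρ[h/f](S) → 5
  (σ[f<5](π[f](S)) ⋈[f=h] ρ[h/f](S)) → 3
  ρ[b/d]((σ[f<5](π[f](S)) ⋈[f=h] ρ[h/f](S))) → 3

== RESULT ==
f | h | b
2 | 2 | 5
3 | 3 | 8
4 | 4 | 8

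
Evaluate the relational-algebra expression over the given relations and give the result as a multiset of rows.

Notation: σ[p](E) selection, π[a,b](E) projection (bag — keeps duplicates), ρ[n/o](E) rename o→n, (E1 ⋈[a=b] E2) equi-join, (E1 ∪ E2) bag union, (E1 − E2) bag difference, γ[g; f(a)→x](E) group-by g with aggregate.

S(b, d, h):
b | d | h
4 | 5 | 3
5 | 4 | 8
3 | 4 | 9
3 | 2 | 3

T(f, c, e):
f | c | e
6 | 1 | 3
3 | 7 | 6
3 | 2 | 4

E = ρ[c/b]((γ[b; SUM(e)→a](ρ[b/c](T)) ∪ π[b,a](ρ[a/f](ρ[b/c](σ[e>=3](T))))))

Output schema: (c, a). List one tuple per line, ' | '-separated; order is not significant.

Per-node cardinality:
  T → 3
  ρ[b/c](T) → 3
  γ[b; SUM(e)→a](ρ[b/c](T)) → 3
  T → 3
  σ[e>=3](T) → 3
  ρ[b/c](σ[e>=3](T)) → 3
  ρ[a/f](ρ[b/c](σ[e>=3](T))) → 3
  π[b,a](ρ[a/f](ρ[b/c](σ[e>=3](T)))) → 3
  (γ[b; SUM(e)→a](ρ[b/c](T)) ∪ π[b,a](ρ[a/f](ρ[b/c](σ[e>=3](T))))) → 6
  ρ[c/b]((γ[b; SUM(e)→a](ρ[b/c](T)) ∪ π[b,a](ρ[a/f](ρ[b/c](σ[e>=3](T)))))) → 6

== RESULT ==
c | a
1 | 3
1 | 6
2 | 3
2 | 4
7 | 3
7 | 6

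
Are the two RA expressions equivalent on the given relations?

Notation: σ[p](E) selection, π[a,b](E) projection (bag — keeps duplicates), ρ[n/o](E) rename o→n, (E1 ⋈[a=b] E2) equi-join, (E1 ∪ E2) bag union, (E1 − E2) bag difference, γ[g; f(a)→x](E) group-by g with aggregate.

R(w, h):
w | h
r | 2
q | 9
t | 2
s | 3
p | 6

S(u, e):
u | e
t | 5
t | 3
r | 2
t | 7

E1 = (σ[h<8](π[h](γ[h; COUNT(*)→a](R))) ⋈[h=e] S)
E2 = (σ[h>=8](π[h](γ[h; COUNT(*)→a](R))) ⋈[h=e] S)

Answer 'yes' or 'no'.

E1 per-node cardinality:
  R → 5
  γ[h; COUNT(*)→a](R) → 4
  π[h](γ[h; COUNT(*)→a](R)) → 4
  σ[h<8](π[h](γ[h; COUNT(*)→a](R))) → 3
  S → 4
  (σ[h<8](π[h](γ[h; COUNT(*)→a](R))) ⋈[h=e] S) → 2
E2 per-node cardinality:
  R → 5
  γ[h; COUNT(*)→a](R) → 4
  π[h](γ[h; COUNT(*)→a](R)) → 4
  σ[h>=8](π[h](γ[h; COUNT(*)→a](R))) → 1
  S → 4
  (σ[h>=8](π[h](γ[h; COUNT(*)→a](R))) ⋈[h=e] S) → 0

E1 result:
h | u | e
2 | r | 2
3 | t | 3
E2 result:
h | u | e
(0 rows)
Witness: (2, 'r', 2) appears 1× in E1 but 0× in E2.

no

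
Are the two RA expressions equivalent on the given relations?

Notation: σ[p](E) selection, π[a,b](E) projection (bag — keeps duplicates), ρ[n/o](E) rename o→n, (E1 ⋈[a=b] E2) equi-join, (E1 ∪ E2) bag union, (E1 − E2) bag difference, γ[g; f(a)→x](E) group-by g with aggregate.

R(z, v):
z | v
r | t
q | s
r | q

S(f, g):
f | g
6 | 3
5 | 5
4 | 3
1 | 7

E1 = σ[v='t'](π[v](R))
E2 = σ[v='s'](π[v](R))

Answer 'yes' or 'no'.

E1 per-node cardinality:
  R → 3
  π[v](R) → 3
  σ[v='t'](π[v](R)) → 1
E2 per-node cardinality:
  R → 3
  π[v](R) → 3
  σ[v='s'](π[v](R)) → 1

E1 result:
v
t
E2 result:
v
s
Witness: ('t',) appears 1× in E1 but 0× in E2.

no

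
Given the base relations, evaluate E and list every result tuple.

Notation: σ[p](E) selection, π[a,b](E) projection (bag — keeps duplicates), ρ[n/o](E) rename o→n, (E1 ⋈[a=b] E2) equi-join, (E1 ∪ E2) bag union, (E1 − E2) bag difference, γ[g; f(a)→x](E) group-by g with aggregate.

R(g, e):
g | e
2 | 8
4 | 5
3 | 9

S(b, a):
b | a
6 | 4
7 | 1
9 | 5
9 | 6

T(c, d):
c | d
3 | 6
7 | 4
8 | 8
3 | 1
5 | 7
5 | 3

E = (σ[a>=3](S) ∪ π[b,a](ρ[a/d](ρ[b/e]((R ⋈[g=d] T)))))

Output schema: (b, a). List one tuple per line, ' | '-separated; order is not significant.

Stepwise |·|:
  S → 4
  σ[a>=3](S) → 3
  R → 3
  T → 6
  (R ⋈[g=d] T) → 2
  ρ[b/e]((R ⋈[g=d] T)) → 2
  ρ[a/d](ρ[b/e]((R ⋈[g=d] T))) → 2
  π[b,a](ρ[a/d](ρ[b/e]((R ⋈[g=d] T)))) → 2
  (σ[a>=3](S) ∪ π[b,a](ρ[a/d](ρ[b/e]((R ⋈[g=d] T))))) → 5

== RESULT ==
b | a
5 | 4
6 | 4
9 | 3
9 | 5
9 | 6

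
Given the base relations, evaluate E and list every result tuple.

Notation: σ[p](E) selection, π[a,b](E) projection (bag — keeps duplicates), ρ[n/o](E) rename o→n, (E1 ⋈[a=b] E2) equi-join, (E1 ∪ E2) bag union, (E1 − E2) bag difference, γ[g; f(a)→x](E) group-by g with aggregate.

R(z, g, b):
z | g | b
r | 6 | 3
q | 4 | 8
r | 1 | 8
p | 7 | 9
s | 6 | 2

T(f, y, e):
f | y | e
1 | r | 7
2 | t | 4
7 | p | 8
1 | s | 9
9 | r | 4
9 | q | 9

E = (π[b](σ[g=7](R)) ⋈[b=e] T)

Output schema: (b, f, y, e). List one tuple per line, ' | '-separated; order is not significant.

Per-node cardinality:
  R → 5
  σ[g=7](R) → 1
  π[b](σ[g=7](R)) → 1
  T → 6
  (π[b](σ[g=7](R)) ⋈[b=e] T) → 2

== RESULT ==
b | f | y | e
9 | 1 | s | 9
9 | 9 | q | 9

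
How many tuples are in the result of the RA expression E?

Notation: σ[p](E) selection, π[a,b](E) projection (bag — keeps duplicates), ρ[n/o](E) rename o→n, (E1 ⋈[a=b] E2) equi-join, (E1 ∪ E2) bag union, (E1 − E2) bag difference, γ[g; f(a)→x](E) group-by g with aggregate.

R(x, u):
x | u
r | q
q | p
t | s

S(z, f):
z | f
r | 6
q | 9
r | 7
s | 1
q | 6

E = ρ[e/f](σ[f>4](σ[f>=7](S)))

Subexpression sizes:
  S → 5
  σ[f>=7](S) → 2
  σ[f>4](σ[f>=7](S)) → 2
  ρ[e/f](σ[f>4](σ[f>=7](S))) → 2

|E| = 2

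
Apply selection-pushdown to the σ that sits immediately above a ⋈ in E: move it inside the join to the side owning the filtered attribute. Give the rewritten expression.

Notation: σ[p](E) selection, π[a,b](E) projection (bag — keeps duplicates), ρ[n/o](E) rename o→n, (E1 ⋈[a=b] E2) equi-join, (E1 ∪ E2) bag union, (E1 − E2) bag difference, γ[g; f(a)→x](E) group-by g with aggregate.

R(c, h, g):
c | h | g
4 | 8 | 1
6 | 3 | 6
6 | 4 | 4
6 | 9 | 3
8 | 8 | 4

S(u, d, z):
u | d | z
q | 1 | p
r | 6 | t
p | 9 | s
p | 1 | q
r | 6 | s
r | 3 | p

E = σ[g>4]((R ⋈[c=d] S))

σ filters on g, owned by the left side.
E' = (σ[g>4](R) ⋈[c=d] S)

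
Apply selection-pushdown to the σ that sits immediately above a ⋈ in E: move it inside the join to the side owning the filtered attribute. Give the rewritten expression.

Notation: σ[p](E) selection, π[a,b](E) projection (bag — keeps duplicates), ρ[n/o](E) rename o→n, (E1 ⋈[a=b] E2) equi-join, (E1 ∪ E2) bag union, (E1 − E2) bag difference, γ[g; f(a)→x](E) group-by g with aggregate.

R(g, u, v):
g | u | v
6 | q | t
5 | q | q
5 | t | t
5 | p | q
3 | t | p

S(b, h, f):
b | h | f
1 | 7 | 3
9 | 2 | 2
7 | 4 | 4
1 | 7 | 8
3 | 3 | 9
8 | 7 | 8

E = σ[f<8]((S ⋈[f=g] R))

σ filters on f, owned by the left side.
E' = (σ[f<8](S) ⋈[f=g] R)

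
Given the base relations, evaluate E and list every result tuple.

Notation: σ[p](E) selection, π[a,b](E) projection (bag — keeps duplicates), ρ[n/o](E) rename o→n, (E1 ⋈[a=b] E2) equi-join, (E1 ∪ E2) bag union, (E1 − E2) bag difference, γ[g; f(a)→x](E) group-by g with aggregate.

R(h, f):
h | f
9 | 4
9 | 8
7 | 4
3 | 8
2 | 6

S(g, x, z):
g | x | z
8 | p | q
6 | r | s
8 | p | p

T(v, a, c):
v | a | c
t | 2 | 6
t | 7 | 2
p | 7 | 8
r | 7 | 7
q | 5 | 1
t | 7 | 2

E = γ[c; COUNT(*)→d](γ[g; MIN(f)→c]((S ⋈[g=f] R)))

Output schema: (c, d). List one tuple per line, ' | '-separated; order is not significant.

Subexpression sizes:
  S → 3
  R → 5
  (S ⋈[g=f] R) → 5
  γ[g; MIN(f)→c]((S ⋈[g=f] R)) → 2
  γ[c; COUNT(*)→d](γ[g; MIN(f)→c]((S ⋈[g=f] R))) → 2

== RESULT ==
c | d
6 | 1
8 | 1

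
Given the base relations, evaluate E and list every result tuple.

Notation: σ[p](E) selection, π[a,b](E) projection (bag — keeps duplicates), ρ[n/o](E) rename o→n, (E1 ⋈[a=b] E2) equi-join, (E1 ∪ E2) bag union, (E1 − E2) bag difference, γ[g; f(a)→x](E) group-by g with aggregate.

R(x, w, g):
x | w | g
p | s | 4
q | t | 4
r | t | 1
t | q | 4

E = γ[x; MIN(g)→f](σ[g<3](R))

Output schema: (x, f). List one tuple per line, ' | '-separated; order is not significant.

Per-node cardinality:
  R → 4
  σ[g<3](R) → 1
  γ[x; MIN(g)→f](σ[g<3](R)) → 1

== RESULT ==
x | f
r | 1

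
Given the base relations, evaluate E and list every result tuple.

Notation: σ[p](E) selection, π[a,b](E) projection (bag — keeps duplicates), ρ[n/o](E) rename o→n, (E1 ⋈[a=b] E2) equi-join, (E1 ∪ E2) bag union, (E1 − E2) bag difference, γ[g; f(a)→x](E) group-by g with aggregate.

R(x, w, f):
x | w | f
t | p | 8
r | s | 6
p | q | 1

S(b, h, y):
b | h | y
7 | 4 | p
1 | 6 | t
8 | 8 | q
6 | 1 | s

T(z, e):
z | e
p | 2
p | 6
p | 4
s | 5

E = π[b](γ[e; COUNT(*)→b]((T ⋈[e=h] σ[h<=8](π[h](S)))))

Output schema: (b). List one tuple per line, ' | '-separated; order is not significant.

Row counts bottom-up:
  T → 4
  S → 4
  π[h](S) → 4
  σ[h<=8](π[h](S)) → 4
  (T ⋈[e=h] σ[h<=8](π[h](S))) → 2
  γ[e; COUNT(*)→b]((T ⋈[e=h] σ[h<=8](π[h](S)))) → 2
  π[b](γ[e; COUNT(*)→b]((T ⋈[e=h] σ[h<=8](π[h](S))))) → 2

== RESULT ==
b
1
1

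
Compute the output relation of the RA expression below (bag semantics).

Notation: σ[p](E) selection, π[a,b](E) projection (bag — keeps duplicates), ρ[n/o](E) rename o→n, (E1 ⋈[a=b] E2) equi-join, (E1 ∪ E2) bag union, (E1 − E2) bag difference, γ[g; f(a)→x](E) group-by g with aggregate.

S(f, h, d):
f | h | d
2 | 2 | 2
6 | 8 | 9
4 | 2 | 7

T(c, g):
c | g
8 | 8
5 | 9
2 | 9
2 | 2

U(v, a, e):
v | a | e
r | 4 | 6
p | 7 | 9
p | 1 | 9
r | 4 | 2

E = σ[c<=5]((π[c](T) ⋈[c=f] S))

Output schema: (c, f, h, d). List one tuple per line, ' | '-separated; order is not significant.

Per-node cardinality:
  T → 4
  π[c](T) → 4
  S → 3
  (π[c](T) ⋈[c=f] S) → 2
  σ[c<=5]((π[c](T) ⋈[c=f] S)) → 2

== RESULT ==
c | f | h | d
2 | 2 | 2 | 2
2 | 2 | 2 | 2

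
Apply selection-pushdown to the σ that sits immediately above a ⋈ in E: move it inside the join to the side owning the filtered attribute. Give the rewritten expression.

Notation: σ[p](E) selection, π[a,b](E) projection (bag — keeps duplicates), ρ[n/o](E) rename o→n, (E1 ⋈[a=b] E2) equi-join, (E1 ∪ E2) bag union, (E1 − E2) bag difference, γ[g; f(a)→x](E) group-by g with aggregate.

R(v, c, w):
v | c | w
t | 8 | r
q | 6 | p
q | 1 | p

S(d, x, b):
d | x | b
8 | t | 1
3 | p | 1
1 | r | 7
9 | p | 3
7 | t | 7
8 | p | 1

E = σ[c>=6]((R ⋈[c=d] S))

σ filters on c, owned by the left side.
E' = (σ[c>=6](R) ⋈[c=d] S)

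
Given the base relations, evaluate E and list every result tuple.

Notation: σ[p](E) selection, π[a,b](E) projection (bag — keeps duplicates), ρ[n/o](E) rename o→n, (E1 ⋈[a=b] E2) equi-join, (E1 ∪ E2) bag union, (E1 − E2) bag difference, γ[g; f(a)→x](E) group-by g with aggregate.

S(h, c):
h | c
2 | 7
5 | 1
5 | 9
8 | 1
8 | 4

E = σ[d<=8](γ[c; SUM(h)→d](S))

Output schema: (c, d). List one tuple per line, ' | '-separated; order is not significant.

Subexpression sizes:
  S → 5
  γ[c; SUM(h)→d](S) → 4
  σ[d<=8](γ[c; SUM(h)→d](S)) → 3

== RESULT ==
c | d
4 | 8
7 | 2
9 | 5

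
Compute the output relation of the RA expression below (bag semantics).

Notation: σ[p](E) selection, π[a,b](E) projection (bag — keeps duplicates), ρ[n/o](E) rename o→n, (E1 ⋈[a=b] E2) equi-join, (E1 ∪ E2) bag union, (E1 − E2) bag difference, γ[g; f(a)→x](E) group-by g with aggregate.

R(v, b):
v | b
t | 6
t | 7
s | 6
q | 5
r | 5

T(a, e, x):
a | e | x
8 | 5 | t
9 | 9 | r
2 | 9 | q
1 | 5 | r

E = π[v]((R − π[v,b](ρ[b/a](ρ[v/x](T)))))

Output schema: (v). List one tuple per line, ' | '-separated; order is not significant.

Stepwise |·|:
  R → 5
  T → 4
  ρ[v/x](T) → 4
  ρ[b/a](ρ[v/x](T)) → 4
  π[v,b](ρ[b/a](ρ[v/x](T))) → 4
  (R − π[v,b](ρ[b/a](ρ[v/x](T)))) → 5
  π[v]((R − π[v,b](ρ[b/a](ρ[v/x](T))))) → 5

== RESULT ==
v
q
r
s
t
t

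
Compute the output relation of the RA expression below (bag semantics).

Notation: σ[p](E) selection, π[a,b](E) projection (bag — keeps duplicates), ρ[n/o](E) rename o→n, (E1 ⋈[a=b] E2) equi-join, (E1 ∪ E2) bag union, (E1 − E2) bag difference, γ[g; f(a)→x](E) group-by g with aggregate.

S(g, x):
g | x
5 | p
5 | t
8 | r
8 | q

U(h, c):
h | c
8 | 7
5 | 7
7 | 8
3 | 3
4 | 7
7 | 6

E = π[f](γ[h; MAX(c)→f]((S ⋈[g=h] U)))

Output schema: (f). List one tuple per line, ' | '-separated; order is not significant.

Stepwise |·|:
  S → 4
  U → 6
  (S ⋈[g=h] U) → 4
  γ[h; MAX(c)→f]((S ⋈[g=h] U)) → 2
  π[f](γ[h; MAX(c)→f]((S ⋈[g=h] U))) → 2

== RESULT ==
f
7
7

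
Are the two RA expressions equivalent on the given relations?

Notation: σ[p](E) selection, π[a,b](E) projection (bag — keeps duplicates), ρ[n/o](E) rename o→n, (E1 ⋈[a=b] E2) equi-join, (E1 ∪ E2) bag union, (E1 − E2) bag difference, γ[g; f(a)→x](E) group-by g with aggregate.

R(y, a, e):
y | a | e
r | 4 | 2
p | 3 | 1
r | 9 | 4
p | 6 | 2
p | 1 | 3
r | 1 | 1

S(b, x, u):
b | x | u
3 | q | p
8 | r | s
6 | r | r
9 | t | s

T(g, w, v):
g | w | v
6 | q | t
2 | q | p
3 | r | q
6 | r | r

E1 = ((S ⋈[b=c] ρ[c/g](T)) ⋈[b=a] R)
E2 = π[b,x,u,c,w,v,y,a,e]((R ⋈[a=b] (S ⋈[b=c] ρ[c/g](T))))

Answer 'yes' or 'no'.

E1 per-node cardinality:
  S → 4
  T → 4
  ρ[c/g](T) → 4
  (S ⋈[b=c] ρ[c/g](T)) → 3
  R → 6
  ((S ⋈[b=c] ρ[c/g](T)) ⋈[b=a] R) → 3
E2 per-node cardinality:
  R → 6
  S → 4
  T → 4
  ρ[c/g](T) → 4
  (S ⋈[b=c] ρ[c/g](T)) → 3
  (R ⋈[a=b] (S ⋈[b=c] ρ[c/g](T))) → 3
  π[b,x,u,c,w,v,y,a,e]((R ⋈[a=b] (S ⋈[b=c] ρ[c/g](T)))) → 3

E1 and E2 produce the same multiset:
b | x | u | c | w | v | y | a | e
3 | q | p | 3 | r | q | p | 3 | 1
6 | r | r | 6 | q | t | p | 6 | 2
6 | r | r | 6 | r | r | p | 6 | 2

yes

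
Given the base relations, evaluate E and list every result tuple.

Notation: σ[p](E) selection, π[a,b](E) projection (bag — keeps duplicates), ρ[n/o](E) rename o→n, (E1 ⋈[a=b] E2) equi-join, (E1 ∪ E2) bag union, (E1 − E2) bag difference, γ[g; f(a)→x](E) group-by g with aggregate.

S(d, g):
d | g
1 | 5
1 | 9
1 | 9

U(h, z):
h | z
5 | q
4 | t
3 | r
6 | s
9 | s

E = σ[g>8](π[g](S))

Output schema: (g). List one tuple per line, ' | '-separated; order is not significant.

Row counts bottom-up:
  S → 3
  π[g](S) → 3
  σ[g>8](π[g](S)) → 2

== RESULT ==
g
9
9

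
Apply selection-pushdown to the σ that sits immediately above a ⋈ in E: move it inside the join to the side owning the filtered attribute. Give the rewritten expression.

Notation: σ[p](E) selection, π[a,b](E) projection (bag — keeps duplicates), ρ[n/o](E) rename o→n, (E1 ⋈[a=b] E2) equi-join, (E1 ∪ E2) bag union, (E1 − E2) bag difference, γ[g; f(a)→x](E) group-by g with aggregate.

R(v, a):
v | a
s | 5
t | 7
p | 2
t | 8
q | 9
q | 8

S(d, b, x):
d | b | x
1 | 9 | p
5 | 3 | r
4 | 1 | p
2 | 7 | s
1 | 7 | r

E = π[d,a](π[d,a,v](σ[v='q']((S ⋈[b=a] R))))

σ filters on v, owned by the right side.
E' = π[d,a](π[d,a,v]((S ⋈[b=a] σ[v='q'](R))))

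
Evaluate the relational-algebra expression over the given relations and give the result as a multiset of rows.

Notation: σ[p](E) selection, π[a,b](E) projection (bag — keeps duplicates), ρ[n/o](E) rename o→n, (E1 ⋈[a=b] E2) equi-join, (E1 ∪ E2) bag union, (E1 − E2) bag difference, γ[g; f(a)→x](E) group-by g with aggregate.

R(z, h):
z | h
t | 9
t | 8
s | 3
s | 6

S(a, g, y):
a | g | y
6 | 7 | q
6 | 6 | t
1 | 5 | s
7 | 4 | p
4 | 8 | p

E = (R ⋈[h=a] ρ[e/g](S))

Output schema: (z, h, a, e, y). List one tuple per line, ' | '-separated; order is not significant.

Row counts bottom-up:
  R → 4
  S → 5
  ρ[e/g](S) → 5
  (R ⋈[h=a] ρ[e/g](S)) → 2

== RESULT ==
z | h | a | e | y
s | 6 | 6 | 6 | t
s | 6 | 6 | 7 | q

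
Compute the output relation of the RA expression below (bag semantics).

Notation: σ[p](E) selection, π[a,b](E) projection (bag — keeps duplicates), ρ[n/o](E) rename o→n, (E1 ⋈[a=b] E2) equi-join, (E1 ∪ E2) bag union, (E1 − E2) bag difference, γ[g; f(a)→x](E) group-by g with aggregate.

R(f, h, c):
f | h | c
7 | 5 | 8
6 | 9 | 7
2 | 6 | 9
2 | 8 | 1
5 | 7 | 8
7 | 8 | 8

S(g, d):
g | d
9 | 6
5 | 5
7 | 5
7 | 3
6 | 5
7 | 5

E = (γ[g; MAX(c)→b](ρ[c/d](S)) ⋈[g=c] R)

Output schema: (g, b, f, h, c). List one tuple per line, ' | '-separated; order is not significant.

Per-node cardinality:
  S → 6
  ρ[c/d](S) → 6
  γ[g; MAX(c)→b](ρ[c/d](S)) → 4
  R → 6
  (γ[g; MAX(c)→b](ρ[c/d](S)) ⋈[g=c] R) → 2

== RESULT ==
g | b | f | h | c
7 | 5 | 6 | 9 | 7
9 | 6 | 2 | 6 | 9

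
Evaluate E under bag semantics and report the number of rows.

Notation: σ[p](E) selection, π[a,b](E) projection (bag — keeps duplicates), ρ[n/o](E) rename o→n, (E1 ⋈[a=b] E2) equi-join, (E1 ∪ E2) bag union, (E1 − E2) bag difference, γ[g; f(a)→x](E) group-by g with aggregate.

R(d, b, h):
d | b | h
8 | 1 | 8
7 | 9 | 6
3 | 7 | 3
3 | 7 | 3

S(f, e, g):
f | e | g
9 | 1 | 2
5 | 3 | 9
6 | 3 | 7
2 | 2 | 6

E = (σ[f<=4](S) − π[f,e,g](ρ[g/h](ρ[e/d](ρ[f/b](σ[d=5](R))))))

Subexpression sizes:
  S → 4
  σ[f<=4](S) → 1
  R → 4
  σ[d=5](R) → 0
  ρ[f/b](σ[d=5](R)) → 0
  ρ[e/d](ρ[f/b](σ[d=5](R))) → 0
  ρ[g/h](ρ[e/d](ρ[f/b](σ[d=5](R)))) → 0
  π[f,e,g](ρ[g/h](ρ[e/d](ρ[f/b](σ[d=5](R))))) → 0
  (σ[f<=4](S) − π[f,e,g](ρ[g/h](ρ[e/d](ρ[f/b](σ[d=5](R)))))) → 1

|E| = 1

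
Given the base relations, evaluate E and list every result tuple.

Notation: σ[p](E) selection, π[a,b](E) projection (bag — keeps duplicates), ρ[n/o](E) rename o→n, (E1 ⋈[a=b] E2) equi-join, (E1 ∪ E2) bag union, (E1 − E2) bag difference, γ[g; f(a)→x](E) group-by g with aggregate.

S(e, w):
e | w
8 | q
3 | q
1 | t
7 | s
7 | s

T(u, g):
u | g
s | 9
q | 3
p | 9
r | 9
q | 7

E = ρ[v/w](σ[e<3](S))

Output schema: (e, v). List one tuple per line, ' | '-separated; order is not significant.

Per-node cardinality:
  S → 5
  σ[e<3](S) → 1
  ρ[v/w](σ[e<3](S)) → 1

== RESULT ==
e | v
1 | t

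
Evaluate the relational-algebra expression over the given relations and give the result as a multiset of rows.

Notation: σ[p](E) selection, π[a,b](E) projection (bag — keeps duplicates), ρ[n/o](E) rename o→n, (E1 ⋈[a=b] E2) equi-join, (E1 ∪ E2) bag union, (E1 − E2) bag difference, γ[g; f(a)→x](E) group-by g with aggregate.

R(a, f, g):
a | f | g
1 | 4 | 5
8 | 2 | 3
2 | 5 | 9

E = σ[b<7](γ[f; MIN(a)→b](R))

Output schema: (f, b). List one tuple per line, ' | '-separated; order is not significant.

Stepwise |·|:
  R → 3
  γ[f; MIN(a)→b](R) → 3
  σ[b<7](γ[f; MIN(a)→b](R)) → 2

== RESULT ==
f | b
4 | 1
5 | 2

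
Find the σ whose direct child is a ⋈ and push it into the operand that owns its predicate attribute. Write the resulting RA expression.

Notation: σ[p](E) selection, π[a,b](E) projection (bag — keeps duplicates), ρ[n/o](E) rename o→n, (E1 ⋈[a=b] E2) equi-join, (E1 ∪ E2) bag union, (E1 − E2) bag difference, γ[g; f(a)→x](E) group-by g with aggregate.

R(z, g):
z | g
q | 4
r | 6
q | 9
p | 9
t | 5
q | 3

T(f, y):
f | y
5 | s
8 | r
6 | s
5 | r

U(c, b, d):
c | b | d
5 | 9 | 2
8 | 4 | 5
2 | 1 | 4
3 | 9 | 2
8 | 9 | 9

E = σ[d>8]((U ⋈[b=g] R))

σ filters on d, owned by the left side.
E' = (σ[d>8](U) ⋈[b=g] R)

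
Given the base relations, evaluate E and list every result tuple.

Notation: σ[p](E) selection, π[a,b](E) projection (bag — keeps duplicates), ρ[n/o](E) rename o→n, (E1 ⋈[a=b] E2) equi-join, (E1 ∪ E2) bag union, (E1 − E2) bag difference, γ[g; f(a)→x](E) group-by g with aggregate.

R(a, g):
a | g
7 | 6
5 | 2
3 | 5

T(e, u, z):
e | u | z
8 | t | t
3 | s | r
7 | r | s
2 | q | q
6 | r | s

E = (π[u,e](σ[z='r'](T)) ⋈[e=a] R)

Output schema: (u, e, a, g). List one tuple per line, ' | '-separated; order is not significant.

Subexpression sizes:
  T → 5
  σ[z='r'](T) → 1
  π[u,e](σ[z='r'](T)) → 1
  R → 3
  (π[u,e](σ[z='r'](T)) ⋈[e=a] R) → 1

== RESULT ==
u | e | a | g
s | 3 | 3 | 5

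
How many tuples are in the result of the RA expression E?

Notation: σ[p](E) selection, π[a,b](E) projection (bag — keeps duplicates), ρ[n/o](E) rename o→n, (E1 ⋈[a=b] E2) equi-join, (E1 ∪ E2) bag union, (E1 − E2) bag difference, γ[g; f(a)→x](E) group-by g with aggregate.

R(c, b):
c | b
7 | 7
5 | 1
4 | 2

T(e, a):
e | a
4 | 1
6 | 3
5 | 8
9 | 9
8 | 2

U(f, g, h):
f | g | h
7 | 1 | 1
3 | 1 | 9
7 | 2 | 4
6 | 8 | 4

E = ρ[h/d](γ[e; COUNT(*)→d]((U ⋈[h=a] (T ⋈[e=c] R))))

Subexpression sizes:
  U → 4
  T → 5
  R → 3
  (T ⋈[e=c] R) → 2
  (U ⋈[h=a] (T ⋈[e=c] R)) → 1
  γ[e; COUNT(*)→d]((U ⋈[h=a] (T ⋈[e=c] R))) → 1
  ρ[h/d](γ[e; COUNT(*)→d]((U ⋈[h=a] (T ⋈[e=c] R)))) → 1

|E| = 1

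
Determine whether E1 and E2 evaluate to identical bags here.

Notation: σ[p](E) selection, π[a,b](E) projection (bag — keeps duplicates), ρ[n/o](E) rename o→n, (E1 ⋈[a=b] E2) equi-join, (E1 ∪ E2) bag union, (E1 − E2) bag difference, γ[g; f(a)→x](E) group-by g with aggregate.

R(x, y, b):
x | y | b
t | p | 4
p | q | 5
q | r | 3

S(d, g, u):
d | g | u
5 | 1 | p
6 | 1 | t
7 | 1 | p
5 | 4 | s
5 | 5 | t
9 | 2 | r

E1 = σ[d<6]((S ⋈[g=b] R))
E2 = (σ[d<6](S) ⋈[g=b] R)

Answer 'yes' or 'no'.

E1 per-node cardinality:
  S → 6
  R → 3
  (S ⋈[g=b] R) → 2
  σ[d<6]((S ⋈[g=b] R)) → 2
E2 per-node cardinality:
  S → 6
  σ[d<6](S) → 3
  R → 3
  (σ[d<6](S) ⋈[g=b] R) → 2

E1 and E2 produce the same multiset:
d | g | u | x | y | b
5 | 4 | s | t | p | 4
5 | 5 | t | p | q | 5

yes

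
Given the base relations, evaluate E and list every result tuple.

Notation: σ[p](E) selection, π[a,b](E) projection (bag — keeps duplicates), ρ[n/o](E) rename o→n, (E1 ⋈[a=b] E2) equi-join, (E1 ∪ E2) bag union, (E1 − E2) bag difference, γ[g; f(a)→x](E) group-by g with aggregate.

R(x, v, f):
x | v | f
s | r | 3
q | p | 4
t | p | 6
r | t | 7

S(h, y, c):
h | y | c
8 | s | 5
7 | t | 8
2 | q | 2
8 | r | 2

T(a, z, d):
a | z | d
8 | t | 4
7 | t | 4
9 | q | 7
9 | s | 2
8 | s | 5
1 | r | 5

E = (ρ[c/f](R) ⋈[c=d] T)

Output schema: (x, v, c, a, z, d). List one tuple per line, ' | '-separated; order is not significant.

Subexpression sizes:
  R → 4
  ρ[c/f](R) → 4
  T → 6
  (ρ[c/f](R) ⋈[c=d] T) → 3

== RESULT ==
x | v | c | a | z | d
q | p | 4 | 7 | t | 4
q | p | 4 | 8 | t | 4
r | t | 7 | 9 | q | 7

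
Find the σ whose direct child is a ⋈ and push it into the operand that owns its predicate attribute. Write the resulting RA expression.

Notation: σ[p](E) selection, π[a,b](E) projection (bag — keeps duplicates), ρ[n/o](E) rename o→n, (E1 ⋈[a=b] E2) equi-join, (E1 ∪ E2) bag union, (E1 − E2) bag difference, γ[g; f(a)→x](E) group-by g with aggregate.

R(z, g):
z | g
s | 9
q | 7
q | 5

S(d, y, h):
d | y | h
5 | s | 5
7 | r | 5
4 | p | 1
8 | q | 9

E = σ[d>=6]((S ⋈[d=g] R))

σ filters on d, owned by the left side.
E' = (σ[d>=6](S) ⋈[d=g] R)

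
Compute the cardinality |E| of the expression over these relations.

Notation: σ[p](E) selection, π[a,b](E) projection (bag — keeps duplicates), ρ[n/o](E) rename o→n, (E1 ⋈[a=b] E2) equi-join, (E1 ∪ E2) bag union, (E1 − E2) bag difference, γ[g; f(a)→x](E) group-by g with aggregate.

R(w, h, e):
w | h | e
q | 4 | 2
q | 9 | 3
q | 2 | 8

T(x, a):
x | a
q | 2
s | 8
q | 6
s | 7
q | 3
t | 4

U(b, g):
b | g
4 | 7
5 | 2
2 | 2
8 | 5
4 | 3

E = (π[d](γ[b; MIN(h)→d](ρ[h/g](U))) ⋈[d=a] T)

Subexpression sizes:
  U → 5
  ρ[h/g](U) → 5
  γ[b; MIN(h)→d](ρ[h/g](U)) → 4
  π[d](γ[b; MIN(h)→d](ρ[h/g](U))) → 4
  T → 6
  (π[d](γ[b; MIN(h)→d](ρ[h/g](U))) ⋈[d=a] T) → 3

|E| = 3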